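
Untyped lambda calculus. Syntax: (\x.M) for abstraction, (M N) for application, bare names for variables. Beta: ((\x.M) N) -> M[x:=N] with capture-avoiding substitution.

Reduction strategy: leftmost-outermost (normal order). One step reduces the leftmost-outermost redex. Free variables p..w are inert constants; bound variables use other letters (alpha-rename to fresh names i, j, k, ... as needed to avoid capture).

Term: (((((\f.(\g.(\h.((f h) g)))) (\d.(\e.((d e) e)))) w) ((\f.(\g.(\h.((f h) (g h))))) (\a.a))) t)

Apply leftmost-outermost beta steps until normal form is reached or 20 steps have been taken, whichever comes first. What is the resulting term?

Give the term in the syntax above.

Answer: ((w (w w)) t)

Derivation:
Step 0: (((((\f.(\g.(\h.((f h) g)))) (\d.(\e.((d e) e)))) w) ((\f.(\g.(\h.((f h) (g h))))) (\a.a))) t)
Step 1: ((((\g.(\h.(((\d.(\e.((d e) e))) h) g))) w) ((\f.(\g.(\h.((f h) (g h))))) (\a.a))) t)
Step 2: (((\h.(((\d.(\e.((d e) e))) h) w)) ((\f.(\g.(\h.((f h) (g h))))) (\a.a))) t)
Step 3: ((((\d.(\e.((d e) e))) ((\f.(\g.(\h.((f h) (g h))))) (\a.a))) w) t)
Step 4: (((\e.((((\f.(\g.(\h.((f h) (g h))))) (\a.a)) e) e)) w) t)
Step 5: (((((\f.(\g.(\h.((f h) (g h))))) (\a.a)) w) w) t)
Step 6: ((((\g.(\h.(((\a.a) h) (g h)))) w) w) t)
Step 7: (((\h.(((\a.a) h) (w h))) w) t)
Step 8: ((((\a.a) w) (w w)) t)
Step 9: ((w (w w)) t)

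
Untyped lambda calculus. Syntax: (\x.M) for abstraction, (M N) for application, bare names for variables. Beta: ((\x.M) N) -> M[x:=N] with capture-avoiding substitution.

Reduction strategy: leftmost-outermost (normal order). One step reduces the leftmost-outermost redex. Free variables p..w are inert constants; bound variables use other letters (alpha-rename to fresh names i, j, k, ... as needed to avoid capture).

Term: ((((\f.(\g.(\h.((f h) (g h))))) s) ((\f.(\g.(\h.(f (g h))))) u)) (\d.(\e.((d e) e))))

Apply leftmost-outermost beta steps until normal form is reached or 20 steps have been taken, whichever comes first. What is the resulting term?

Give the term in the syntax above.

Answer: ((s (\d.(\e.((d e) e)))) (\h.(u (\e.((h e) e)))))

Derivation:
Step 0: ((((\f.(\g.(\h.((f h) (g h))))) s) ((\f.(\g.(\h.(f (g h))))) u)) (\d.(\e.((d e) e))))
Step 1: (((\g.(\h.((s h) (g h)))) ((\f.(\g.(\h.(f (g h))))) u)) (\d.(\e.((d e) e))))
Step 2: ((\h.((s h) (((\f.(\g.(\h.(f (g h))))) u) h))) (\d.(\e.((d e) e))))
Step 3: ((s (\d.(\e.((d e) e)))) (((\f.(\g.(\h.(f (g h))))) u) (\d.(\e.((d e) e)))))
Step 4: ((s (\d.(\e.((d e) e)))) ((\g.(\h.(u (g h)))) (\d.(\e.((d e) e)))))
Step 5: ((s (\d.(\e.((d e) e)))) (\h.(u ((\d.(\e.((d e) e))) h))))
Step 6: ((s (\d.(\e.((d e) e)))) (\h.(u (\e.((h e) e)))))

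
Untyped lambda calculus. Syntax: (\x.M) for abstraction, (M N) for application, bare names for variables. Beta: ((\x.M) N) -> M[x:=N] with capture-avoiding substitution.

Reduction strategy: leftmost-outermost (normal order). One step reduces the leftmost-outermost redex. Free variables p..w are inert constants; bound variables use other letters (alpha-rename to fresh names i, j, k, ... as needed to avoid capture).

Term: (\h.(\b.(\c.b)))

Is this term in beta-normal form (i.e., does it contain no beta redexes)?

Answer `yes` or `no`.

Answer: yes

Derivation:
Term: (\h.(\b.(\c.b)))
No beta redexes found.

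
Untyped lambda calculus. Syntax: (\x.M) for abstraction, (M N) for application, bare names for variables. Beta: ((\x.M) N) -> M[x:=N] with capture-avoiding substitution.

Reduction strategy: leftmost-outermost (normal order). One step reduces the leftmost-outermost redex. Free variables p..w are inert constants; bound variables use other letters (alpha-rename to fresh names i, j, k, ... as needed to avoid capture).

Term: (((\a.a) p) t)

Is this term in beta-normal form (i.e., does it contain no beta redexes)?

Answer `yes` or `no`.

Term: (((\a.a) p) t)
Found 1 beta redex(es).

Answer: no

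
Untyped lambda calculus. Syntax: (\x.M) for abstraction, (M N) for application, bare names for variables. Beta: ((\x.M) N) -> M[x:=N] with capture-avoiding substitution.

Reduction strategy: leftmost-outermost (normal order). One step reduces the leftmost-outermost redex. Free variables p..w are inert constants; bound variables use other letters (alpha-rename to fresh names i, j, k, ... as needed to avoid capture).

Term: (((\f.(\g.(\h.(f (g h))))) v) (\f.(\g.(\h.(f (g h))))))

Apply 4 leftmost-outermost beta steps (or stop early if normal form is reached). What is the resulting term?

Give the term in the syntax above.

Answer: (\h.(v (\g.(\i.(h (g i))))))

Derivation:
Step 0: (((\f.(\g.(\h.(f (g h))))) v) (\f.(\g.(\h.(f (g h))))))
Step 1: ((\g.(\h.(v (g h)))) (\f.(\g.(\h.(f (g h))))))
Step 2: (\h.(v ((\f.(\g.(\h.(f (g h))))) h)))
Step 3: (\h.(v (\g.(\i.(h (g i))))))
Step 4: (normal form reached)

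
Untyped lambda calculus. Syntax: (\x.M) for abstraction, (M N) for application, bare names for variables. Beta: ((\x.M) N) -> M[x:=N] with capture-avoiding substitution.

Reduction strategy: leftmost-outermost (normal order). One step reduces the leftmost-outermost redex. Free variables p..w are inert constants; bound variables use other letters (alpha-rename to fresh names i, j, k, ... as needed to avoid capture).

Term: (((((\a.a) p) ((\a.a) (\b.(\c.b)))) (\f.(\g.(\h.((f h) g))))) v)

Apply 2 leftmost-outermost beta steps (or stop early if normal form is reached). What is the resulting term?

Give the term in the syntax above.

Answer: (((p (\b.(\c.b))) (\f.(\g.(\h.((f h) g))))) v)

Derivation:
Step 0: (((((\a.a) p) ((\a.a) (\b.(\c.b)))) (\f.(\g.(\h.((f h) g))))) v)
Step 1: (((p ((\a.a) (\b.(\c.b)))) (\f.(\g.(\h.((f h) g))))) v)
Step 2: (((p (\b.(\c.b))) (\f.(\g.(\h.((f h) g))))) v)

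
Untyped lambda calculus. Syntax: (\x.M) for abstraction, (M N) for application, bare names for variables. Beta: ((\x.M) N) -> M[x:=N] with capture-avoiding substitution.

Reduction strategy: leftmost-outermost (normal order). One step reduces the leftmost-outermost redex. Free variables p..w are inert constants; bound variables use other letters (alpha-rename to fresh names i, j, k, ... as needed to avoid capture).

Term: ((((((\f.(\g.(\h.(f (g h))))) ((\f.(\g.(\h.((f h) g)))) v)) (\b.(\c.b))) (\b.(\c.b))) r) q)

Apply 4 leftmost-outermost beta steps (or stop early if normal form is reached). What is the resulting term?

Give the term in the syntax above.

Step 0: ((((((\f.(\g.(\h.(f (g h))))) ((\f.(\g.(\h.((f h) g)))) v)) (\b.(\c.b))) (\b.(\c.b))) r) q)
Step 1: (((((\g.(\h.(((\f.(\g.(\h.((f h) g)))) v) (g h)))) (\b.(\c.b))) (\b.(\c.b))) r) q)
Step 2: ((((\h.(((\f.(\g.(\h.((f h) g)))) v) ((\b.(\c.b)) h))) (\b.(\c.b))) r) q)
Step 3: (((((\f.(\g.(\h.((f h) g)))) v) ((\b.(\c.b)) (\b.(\c.b)))) r) q)
Step 4: ((((\g.(\h.((v h) g))) ((\b.(\c.b)) (\b.(\c.b)))) r) q)

Answer: ((((\g.(\h.((v h) g))) ((\b.(\c.b)) (\b.(\c.b)))) r) q)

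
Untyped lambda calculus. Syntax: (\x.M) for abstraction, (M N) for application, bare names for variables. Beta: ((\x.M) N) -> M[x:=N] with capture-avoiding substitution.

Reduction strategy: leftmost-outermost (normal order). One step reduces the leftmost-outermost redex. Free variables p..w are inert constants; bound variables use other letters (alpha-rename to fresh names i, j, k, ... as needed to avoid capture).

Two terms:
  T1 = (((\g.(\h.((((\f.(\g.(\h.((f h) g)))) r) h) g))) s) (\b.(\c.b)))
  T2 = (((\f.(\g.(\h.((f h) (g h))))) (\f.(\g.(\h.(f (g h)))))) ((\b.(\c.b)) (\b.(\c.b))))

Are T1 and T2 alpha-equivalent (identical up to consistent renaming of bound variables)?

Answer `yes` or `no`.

Answer: no

Derivation:
Term 1: (((\g.(\h.((((\f.(\g.(\h.((f h) g)))) r) h) g))) s) (\b.(\c.b)))
Term 2: (((\f.(\g.(\h.((f h) (g h))))) (\f.(\g.(\h.(f (g h)))))) ((\b.(\c.b)) (\b.(\c.b))))
Alpha-equivalence: compare structure up to binder renaming.
Result: False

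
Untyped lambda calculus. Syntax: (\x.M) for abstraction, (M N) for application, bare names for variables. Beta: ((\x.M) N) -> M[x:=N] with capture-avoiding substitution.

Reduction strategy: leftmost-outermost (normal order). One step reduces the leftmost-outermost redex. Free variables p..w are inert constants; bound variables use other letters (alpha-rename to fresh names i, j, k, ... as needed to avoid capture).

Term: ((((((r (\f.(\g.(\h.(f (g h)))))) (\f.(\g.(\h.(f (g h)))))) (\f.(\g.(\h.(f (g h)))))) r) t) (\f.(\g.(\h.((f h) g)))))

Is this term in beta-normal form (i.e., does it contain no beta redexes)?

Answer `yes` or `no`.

Term: ((((((r (\f.(\g.(\h.(f (g h)))))) (\f.(\g.(\h.(f (g h)))))) (\f.(\g.(\h.(f (g h)))))) r) t) (\f.(\g.(\h.((f h) g)))))
No beta redexes found.

Answer: yes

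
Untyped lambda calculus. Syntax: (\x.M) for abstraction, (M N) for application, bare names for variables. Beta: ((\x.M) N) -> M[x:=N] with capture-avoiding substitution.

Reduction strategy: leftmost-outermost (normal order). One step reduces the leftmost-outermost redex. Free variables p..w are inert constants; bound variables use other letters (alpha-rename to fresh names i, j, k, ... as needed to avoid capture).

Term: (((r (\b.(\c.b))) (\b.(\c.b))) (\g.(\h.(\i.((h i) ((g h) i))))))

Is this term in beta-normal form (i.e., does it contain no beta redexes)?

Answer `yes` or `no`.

Term: (((r (\b.(\c.b))) (\b.(\c.b))) (\g.(\h.(\i.((h i) ((g h) i))))))
No beta redexes found.

Answer: yes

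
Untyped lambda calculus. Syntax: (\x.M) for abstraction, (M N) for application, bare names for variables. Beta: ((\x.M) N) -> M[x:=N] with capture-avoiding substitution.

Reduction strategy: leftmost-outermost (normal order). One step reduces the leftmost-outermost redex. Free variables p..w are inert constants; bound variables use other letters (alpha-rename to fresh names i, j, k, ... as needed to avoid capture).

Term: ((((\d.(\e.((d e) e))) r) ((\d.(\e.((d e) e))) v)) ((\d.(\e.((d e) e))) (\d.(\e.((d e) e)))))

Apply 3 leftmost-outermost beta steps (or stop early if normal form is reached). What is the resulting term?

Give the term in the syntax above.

Answer: (((r (\e.((v e) e))) ((\d.(\e.((d e) e))) v)) ((\d.(\e.((d e) e))) (\d.(\e.((d e) e)))))

Derivation:
Step 0: ((((\d.(\e.((d e) e))) r) ((\d.(\e.((d e) e))) v)) ((\d.(\e.((d e) e))) (\d.(\e.((d e) e)))))
Step 1: (((\e.((r e) e)) ((\d.(\e.((d e) e))) v)) ((\d.(\e.((d e) e))) (\d.(\e.((d e) e)))))
Step 2: (((r ((\d.(\e.((d e) e))) v)) ((\d.(\e.((d e) e))) v)) ((\d.(\e.((d e) e))) (\d.(\e.((d e) e)))))
Step 3: (((r (\e.((v e) e))) ((\d.(\e.((d e) e))) v)) ((\d.(\e.((d e) e))) (\d.(\e.((d e) e)))))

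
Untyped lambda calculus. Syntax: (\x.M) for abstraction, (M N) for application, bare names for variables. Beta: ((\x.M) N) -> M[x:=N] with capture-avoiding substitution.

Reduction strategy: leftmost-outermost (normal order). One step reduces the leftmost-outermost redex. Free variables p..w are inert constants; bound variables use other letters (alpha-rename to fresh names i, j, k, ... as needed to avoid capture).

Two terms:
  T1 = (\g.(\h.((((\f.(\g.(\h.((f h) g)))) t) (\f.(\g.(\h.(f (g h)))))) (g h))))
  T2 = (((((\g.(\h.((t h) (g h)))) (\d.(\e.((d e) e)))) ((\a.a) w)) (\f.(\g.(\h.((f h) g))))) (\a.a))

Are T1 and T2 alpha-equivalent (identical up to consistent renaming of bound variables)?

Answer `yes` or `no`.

Answer: no

Derivation:
Term 1: (\g.(\h.((((\f.(\g.(\h.((f h) g)))) t) (\f.(\g.(\h.(f (g h)))))) (g h))))
Term 2: (((((\g.(\h.((t h) (g h)))) (\d.(\e.((d e) e)))) ((\a.a) w)) (\f.(\g.(\h.((f h) g))))) (\a.a))
Alpha-equivalence: compare structure up to binder renaming.
Result: False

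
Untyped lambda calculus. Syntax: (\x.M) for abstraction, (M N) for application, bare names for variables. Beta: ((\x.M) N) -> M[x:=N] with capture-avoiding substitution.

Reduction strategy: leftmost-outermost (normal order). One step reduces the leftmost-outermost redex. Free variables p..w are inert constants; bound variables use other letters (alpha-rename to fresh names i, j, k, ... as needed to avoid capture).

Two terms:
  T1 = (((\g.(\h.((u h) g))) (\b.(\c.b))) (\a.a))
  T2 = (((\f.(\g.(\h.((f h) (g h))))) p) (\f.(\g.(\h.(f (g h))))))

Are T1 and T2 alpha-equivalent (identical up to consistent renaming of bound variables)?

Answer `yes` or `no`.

Answer: no

Derivation:
Term 1: (((\g.(\h.((u h) g))) (\b.(\c.b))) (\a.a))
Term 2: (((\f.(\g.(\h.((f h) (g h))))) p) (\f.(\g.(\h.(f (g h))))))
Alpha-equivalence: compare structure up to binder renaming.
Result: False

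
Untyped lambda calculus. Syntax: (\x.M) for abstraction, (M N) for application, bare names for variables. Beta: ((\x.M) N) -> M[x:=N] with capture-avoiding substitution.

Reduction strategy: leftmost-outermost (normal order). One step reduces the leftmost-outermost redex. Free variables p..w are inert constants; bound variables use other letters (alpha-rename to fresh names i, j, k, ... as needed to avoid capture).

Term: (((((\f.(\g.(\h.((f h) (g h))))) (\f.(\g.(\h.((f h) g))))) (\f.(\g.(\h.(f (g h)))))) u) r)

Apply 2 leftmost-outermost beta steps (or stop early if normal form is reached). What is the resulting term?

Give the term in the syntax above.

Step 0: (((((\f.(\g.(\h.((f h) (g h))))) (\f.(\g.(\h.((f h) g))))) (\f.(\g.(\h.(f (g h)))))) u) r)
Step 1: ((((\g.(\h.(((\f.(\g.(\h.((f h) g)))) h) (g h)))) (\f.(\g.(\h.(f (g h)))))) u) r)
Step 2: (((\h.(((\f.(\g.(\h.((f h) g)))) h) ((\f.(\g.(\h.(f (g h))))) h))) u) r)

Answer: (((\h.(((\f.(\g.(\h.((f h) g)))) h) ((\f.(\g.(\h.(f (g h))))) h))) u) r)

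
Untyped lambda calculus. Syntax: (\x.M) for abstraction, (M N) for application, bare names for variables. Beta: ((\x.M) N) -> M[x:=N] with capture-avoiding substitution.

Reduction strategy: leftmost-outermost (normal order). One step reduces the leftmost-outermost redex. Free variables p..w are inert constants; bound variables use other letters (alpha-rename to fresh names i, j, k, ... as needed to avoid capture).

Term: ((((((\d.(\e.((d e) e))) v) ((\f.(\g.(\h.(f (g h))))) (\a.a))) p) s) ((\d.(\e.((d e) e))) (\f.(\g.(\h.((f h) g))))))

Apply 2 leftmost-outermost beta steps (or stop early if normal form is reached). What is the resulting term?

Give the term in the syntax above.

Step 0: ((((((\d.(\e.((d e) e))) v) ((\f.(\g.(\h.(f (g h))))) (\a.a))) p) s) ((\d.(\e.((d e) e))) (\f.(\g.(\h.((f h) g))))))
Step 1: (((((\e.((v e) e)) ((\f.(\g.(\h.(f (g h))))) (\a.a))) p) s) ((\d.(\e.((d e) e))) (\f.(\g.(\h.((f h) g))))))
Step 2: (((((v ((\f.(\g.(\h.(f (g h))))) (\a.a))) ((\f.(\g.(\h.(f (g h))))) (\a.a))) p) s) ((\d.(\e.((d e) e))) (\f.(\g.(\h.((f h) g))))))

Answer: (((((v ((\f.(\g.(\h.(f (g h))))) (\a.a))) ((\f.(\g.(\h.(f (g h))))) (\a.a))) p) s) ((\d.(\e.((d e) e))) (\f.(\g.(\h.((f h) g))))))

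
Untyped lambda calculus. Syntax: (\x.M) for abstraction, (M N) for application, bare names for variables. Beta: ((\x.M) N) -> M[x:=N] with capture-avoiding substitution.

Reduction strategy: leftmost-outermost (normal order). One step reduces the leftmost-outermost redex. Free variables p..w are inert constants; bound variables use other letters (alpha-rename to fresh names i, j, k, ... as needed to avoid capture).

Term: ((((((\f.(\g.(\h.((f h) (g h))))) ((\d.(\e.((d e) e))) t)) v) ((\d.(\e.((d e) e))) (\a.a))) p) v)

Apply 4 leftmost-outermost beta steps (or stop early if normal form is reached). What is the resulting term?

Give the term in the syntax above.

Step 0: ((((((\f.(\g.(\h.((f h) (g h))))) ((\d.(\e.((d e) e))) t)) v) ((\d.(\e.((d e) e))) (\a.a))) p) v)
Step 1: (((((\g.(\h.((((\d.(\e.((d e) e))) t) h) (g h)))) v) ((\d.(\e.((d e) e))) (\a.a))) p) v)
Step 2: ((((\h.((((\d.(\e.((d e) e))) t) h) (v h))) ((\d.(\e.((d e) e))) (\a.a))) p) v)
Step 3: ((((((\d.(\e.((d e) e))) t) ((\d.(\e.((d e) e))) (\a.a))) (v ((\d.(\e.((d e) e))) (\a.a)))) p) v)
Step 4: (((((\e.((t e) e)) ((\d.(\e.((d e) e))) (\a.a))) (v ((\d.(\e.((d e) e))) (\a.a)))) p) v)

Answer: (((((\e.((t e) e)) ((\d.(\e.((d e) e))) (\a.a))) (v ((\d.(\e.((d e) e))) (\a.a)))) p) v)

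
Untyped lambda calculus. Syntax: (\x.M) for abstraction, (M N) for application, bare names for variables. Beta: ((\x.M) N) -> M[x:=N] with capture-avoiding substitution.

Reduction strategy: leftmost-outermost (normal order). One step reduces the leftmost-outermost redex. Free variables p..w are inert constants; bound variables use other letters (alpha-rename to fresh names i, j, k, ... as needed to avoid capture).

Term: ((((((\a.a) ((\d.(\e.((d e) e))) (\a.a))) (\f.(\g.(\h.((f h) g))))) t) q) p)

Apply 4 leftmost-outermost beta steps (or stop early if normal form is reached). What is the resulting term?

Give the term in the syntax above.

Answer: (((((\f.(\g.(\h.((f h) g)))) (\f.(\g.(\h.((f h) g))))) t) q) p)

Derivation:
Step 0: ((((((\a.a) ((\d.(\e.((d e) e))) (\a.a))) (\f.(\g.(\h.((f h) g))))) t) q) p)
Step 1: ((((((\d.(\e.((d e) e))) (\a.a)) (\f.(\g.(\h.((f h) g))))) t) q) p)
Step 2: (((((\e.(((\a.a) e) e)) (\f.(\g.(\h.((f h) g))))) t) q) p)
Step 3: ((((((\a.a) (\f.(\g.(\h.((f h) g))))) (\f.(\g.(\h.((f h) g))))) t) q) p)
Step 4: (((((\f.(\g.(\h.((f h) g)))) (\f.(\g.(\h.((f h) g))))) t) q) p)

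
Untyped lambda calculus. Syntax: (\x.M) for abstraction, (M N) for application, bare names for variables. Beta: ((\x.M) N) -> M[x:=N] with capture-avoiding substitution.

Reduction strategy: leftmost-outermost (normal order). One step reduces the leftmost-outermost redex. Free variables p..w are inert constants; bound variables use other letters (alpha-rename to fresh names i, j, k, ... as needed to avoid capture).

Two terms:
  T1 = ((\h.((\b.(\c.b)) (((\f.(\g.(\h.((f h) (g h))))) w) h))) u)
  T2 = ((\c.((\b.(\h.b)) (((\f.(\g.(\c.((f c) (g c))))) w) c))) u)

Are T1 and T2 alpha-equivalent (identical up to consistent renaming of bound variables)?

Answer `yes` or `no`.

Term 1: ((\h.((\b.(\c.b)) (((\f.(\g.(\h.((f h) (g h))))) w) h))) u)
Term 2: ((\c.((\b.(\h.b)) (((\f.(\g.(\c.((f c) (g c))))) w) c))) u)
Alpha-equivalence: compare structure up to binder renaming.
Result: True

Answer: yes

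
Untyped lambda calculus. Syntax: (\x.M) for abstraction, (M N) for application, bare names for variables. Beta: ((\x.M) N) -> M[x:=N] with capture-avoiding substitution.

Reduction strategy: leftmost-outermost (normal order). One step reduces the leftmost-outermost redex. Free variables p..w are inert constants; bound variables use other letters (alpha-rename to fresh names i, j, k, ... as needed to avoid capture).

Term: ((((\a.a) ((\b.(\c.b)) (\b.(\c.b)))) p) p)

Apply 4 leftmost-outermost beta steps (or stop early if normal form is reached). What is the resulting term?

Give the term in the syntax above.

Step 0: ((((\a.a) ((\b.(\c.b)) (\b.(\c.b)))) p) p)
Step 1: ((((\b.(\c.b)) (\b.(\c.b))) p) p)
Step 2: (((\c.(\b.(\c.b))) p) p)
Step 3: ((\b.(\c.b)) p)
Step 4: (\c.p)

Answer: (\c.p)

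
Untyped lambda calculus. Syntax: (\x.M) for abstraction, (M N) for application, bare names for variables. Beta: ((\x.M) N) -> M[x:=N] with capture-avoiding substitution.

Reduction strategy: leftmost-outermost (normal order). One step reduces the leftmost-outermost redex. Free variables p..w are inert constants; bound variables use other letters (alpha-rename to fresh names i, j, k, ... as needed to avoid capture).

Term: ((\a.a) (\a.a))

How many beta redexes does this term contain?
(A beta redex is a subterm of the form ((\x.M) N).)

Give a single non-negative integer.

Answer: 1

Derivation:
Term: ((\a.a) (\a.a))
  Redex: ((\a.a) (\a.a))
Total redexes: 1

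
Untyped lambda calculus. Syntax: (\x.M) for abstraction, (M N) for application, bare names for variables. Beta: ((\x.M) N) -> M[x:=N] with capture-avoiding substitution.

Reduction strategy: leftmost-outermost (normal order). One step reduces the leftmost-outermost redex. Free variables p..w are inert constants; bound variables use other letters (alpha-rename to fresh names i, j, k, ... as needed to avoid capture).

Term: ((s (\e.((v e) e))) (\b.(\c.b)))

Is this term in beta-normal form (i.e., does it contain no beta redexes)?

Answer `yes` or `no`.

Answer: yes

Derivation:
Term: ((s (\e.((v e) e))) (\b.(\c.b)))
No beta redexes found.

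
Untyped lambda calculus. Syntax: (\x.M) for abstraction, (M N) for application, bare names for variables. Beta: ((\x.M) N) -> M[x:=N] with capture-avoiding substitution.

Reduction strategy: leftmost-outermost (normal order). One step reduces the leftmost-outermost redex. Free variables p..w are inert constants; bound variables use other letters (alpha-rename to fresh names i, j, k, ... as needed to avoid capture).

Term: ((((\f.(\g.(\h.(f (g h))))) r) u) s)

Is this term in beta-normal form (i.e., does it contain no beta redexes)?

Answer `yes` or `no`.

Term: ((((\f.(\g.(\h.(f (g h))))) r) u) s)
Found 1 beta redex(es).

Answer: no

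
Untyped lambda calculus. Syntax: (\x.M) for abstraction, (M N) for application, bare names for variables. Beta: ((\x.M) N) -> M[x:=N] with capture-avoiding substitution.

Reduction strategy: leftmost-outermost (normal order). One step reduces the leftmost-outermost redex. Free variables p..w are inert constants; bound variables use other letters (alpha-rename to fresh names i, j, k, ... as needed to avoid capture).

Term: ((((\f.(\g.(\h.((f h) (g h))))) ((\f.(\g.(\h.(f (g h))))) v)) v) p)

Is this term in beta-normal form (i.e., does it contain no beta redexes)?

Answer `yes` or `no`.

Term: ((((\f.(\g.(\h.((f h) (g h))))) ((\f.(\g.(\h.(f (g h))))) v)) v) p)
Found 2 beta redex(es).

Answer: no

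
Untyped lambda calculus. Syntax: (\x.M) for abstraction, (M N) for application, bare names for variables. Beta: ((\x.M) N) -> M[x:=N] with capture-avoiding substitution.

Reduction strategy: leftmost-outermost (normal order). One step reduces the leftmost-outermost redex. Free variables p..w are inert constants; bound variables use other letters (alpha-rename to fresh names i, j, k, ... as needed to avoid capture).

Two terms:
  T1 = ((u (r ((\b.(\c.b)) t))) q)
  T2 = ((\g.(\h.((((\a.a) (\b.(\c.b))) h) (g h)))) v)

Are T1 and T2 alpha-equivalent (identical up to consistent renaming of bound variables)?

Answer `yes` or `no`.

Term 1: ((u (r ((\b.(\c.b)) t))) q)
Term 2: ((\g.(\h.((((\a.a) (\b.(\c.b))) h) (g h)))) v)
Alpha-equivalence: compare structure up to binder renaming.
Result: False

Answer: no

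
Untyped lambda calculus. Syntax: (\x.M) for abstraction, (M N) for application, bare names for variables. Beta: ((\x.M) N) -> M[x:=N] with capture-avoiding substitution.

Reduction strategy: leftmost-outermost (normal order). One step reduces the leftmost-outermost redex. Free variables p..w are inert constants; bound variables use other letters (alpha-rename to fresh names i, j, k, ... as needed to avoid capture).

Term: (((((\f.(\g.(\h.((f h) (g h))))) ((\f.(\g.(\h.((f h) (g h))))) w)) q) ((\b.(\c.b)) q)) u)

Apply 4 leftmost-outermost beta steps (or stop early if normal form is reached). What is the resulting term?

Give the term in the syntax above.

Answer: ((((\g.(\h.((w h) (g h)))) ((\b.(\c.b)) q)) (q ((\b.(\c.b)) q))) u)

Derivation:
Step 0: (((((\f.(\g.(\h.((f h) (g h))))) ((\f.(\g.(\h.((f h) (g h))))) w)) q) ((\b.(\c.b)) q)) u)
Step 1: ((((\g.(\h.((((\f.(\g.(\h.((f h) (g h))))) w) h) (g h)))) q) ((\b.(\c.b)) q)) u)
Step 2: (((\h.((((\f.(\g.(\h.((f h) (g h))))) w) h) (q h))) ((\b.(\c.b)) q)) u)
Step 3: (((((\f.(\g.(\h.((f h) (g h))))) w) ((\b.(\c.b)) q)) (q ((\b.(\c.b)) q))) u)
Step 4: ((((\g.(\h.((w h) (g h)))) ((\b.(\c.b)) q)) (q ((\b.(\c.b)) q))) u)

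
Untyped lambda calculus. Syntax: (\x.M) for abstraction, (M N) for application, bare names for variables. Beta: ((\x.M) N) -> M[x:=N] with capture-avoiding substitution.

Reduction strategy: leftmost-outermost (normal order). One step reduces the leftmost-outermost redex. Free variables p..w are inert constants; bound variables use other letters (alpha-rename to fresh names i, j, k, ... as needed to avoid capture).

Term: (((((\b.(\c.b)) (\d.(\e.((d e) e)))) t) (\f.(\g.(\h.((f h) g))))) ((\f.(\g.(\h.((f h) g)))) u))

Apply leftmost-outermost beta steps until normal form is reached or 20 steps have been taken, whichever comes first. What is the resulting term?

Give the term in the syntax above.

Step 0: (((((\b.(\c.b)) (\d.(\e.((d e) e)))) t) (\f.(\g.(\h.((f h) g))))) ((\f.(\g.(\h.((f h) g)))) u))
Step 1: ((((\c.(\d.(\e.((d e) e)))) t) (\f.(\g.(\h.((f h) g))))) ((\f.(\g.(\h.((f h) g)))) u))
Step 2: (((\d.(\e.((d e) e))) (\f.(\g.(\h.((f h) g))))) ((\f.(\g.(\h.((f h) g)))) u))
Step 3: ((\e.(((\f.(\g.(\h.((f h) g)))) e) e)) ((\f.(\g.(\h.((f h) g)))) u))
Step 4: (((\f.(\g.(\h.((f h) g)))) ((\f.(\g.(\h.((f h) g)))) u)) ((\f.(\g.(\h.((f h) g)))) u))
Step 5: ((\g.(\h.((((\f.(\g.(\h.((f h) g)))) u) h) g))) ((\f.(\g.(\h.((f h) g)))) u))
Step 6: (\h.((((\f.(\g.(\h.((f h) g)))) u) h) ((\f.(\g.(\h.((f h) g)))) u)))
Step 7: (\h.(((\g.(\h.((u h) g))) h) ((\f.(\g.(\h.((f h) g)))) u)))
Step 8: (\h.((\i.((u i) h)) ((\f.(\g.(\h.((f h) g)))) u)))
Step 9: (\h.((u ((\f.(\g.(\h.((f h) g)))) u)) h))
Step 10: (\h.((u (\g.(\h.((u h) g)))) h))

Answer: (\h.((u (\g.(\h.((u h) g)))) h))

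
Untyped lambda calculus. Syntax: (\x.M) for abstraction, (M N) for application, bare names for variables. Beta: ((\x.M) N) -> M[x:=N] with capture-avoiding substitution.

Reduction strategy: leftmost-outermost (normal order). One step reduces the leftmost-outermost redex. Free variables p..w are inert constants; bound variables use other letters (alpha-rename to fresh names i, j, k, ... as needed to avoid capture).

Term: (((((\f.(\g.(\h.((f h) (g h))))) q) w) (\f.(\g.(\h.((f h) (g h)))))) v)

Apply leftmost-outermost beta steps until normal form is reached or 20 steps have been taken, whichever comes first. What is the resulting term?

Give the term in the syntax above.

Answer: (((q (\f.(\g.(\h.((f h) (g h)))))) (w (\f.(\g.(\h.((f h) (g h))))))) v)

Derivation:
Step 0: (((((\f.(\g.(\h.((f h) (g h))))) q) w) (\f.(\g.(\h.((f h) (g h)))))) v)
Step 1: ((((\g.(\h.((q h) (g h)))) w) (\f.(\g.(\h.((f h) (g h)))))) v)
Step 2: (((\h.((q h) (w h))) (\f.(\g.(\h.((f h) (g h)))))) v)
Step 3: (((q (\f.(\g.(\h.((f h) (g h)))))) (w (\f.(\g.(\h.((f h) (g h))))))) v)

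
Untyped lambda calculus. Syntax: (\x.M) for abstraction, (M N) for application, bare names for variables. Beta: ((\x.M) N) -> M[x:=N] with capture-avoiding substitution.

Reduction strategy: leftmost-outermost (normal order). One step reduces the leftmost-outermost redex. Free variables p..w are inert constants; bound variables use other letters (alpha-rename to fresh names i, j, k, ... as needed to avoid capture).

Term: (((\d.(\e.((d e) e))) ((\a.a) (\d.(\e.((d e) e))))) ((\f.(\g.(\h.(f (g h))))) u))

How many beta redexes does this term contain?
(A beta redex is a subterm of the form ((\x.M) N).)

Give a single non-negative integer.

Term: (((\d.(\e.((d e) e))) ((\a.a) (\d.(\e.((d e) e))))) ((\f.(\g.(\h.(f (g h))))) u))
  Redex: ((\d.(\e.((d e) e))) ((\a.a) (\d.(\e.((d e) e)))))
  Redex: ((\a.a) (\d.(\e.((d e) e))))
  Redex: ((\f.(\g.(\h.(f (g h))))) u)
Total redexes: 3

Answer: 3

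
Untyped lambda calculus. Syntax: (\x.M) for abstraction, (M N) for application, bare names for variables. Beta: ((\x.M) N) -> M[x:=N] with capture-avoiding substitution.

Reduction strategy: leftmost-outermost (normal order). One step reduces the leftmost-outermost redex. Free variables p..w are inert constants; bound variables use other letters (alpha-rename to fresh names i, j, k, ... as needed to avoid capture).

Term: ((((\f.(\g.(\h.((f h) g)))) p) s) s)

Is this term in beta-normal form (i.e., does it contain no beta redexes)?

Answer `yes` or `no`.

Answer: no

Derivation:
Term: ((((\f.(\g.(\h.((f h) g)))) p) s) s)
Found 1 beta redex(es).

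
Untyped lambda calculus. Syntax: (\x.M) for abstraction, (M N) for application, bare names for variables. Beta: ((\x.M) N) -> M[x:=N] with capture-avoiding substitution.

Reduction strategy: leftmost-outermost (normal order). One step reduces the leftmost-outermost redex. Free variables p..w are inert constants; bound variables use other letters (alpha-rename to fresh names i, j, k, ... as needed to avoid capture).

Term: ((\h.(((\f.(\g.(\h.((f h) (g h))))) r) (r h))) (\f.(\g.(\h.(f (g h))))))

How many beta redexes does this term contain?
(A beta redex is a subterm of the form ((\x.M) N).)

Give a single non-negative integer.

Answer: 2

Derivation:
Term: ((\h.(((\f.(\g.(\h.((f h) (g h))))) r) (r h))) (\f.(\g.(\h.(f (g h))))))
  Redex: ((\h.(((\f.(\g.(\h.((f h) (g h))))) r) (r h))) (\f.(\g.(\h.(f (g h))))))
  Redex: ((\f.(\g.(\h.((f h) (g h))))) r)
Total redexes: 2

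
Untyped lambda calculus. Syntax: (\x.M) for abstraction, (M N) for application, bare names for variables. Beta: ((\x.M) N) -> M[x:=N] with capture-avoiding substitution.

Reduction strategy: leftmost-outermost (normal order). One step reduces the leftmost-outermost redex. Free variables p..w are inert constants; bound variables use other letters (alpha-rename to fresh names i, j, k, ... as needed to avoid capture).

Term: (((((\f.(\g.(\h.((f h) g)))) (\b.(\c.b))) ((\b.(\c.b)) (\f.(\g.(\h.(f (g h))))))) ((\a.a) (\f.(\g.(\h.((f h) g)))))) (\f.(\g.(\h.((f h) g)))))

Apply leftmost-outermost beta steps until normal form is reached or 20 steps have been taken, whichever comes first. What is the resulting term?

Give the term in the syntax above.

Step 0: (((((\f.(\g.(\h.((f h) g)))) (\b.(\c.b))) ((\b.(\c.b)) (\f.(\g.(\h.(f (g h))))))) ((\a.a) (\f.(\g.(\h.((f h) g)))))) (\f.(\g.(\h.((f h) g)))))
Step 1: ((((\g.(\h.(((\b.(\c.b)) h) g))) ((\b.(\c.b)) (\f.(\g.(\h.(f (g h))))))) ((\a.a) (\f.(\g.(\h.((f h) g)))))) (\f.(\g.(\h.((f h) g)))))
Step 2: (((\h.(((\b.(\c.b)) h) ((\b.(\c.b)) (\f.(\g.(\h.(f (g h)))))))) ((\a.a) (\f.(\g.(\h.((f h) g)))))) (\f.(\g.(\h.((f h) g)))))
Step 3: ((((\b.(\c.b)) ((\a.a) (\f.(\g.(\h.((f h) g)))))) ((\b.(\c.b)) (\f.(\g.(\h.(f (g h))))))) (\f.(\g.(\h.((f h) g)))))
Step 4: (((\c.((\a.a) (\f.(\g.(\h.((f h) g)))))) ((\b.(\c.b)) (\f.(\g.(\h.(f (g h))))))) (\f.(\g.(\h.((f h) g)))))
Step 5: (((\a.a) (\f.(\g.(\h.((f h) g))))) (\f.(\g.(\h.((f h) g)))))
Step 6: ((\f.(\g.(\h.((f h) g)))) (\f.(\g.(\h.((f h) g)))))
Step 7: (\g.(\h.(((\f.(\g.(\h.((f h) g)))) h) g)))
Step 8: (\g.(\h.((\g.(\i.((h i) g))) g)))
Step 9: (\g.(\h.(\i.((h i) g))))

Answer: (\g.(\h.(\i.((h i) g))))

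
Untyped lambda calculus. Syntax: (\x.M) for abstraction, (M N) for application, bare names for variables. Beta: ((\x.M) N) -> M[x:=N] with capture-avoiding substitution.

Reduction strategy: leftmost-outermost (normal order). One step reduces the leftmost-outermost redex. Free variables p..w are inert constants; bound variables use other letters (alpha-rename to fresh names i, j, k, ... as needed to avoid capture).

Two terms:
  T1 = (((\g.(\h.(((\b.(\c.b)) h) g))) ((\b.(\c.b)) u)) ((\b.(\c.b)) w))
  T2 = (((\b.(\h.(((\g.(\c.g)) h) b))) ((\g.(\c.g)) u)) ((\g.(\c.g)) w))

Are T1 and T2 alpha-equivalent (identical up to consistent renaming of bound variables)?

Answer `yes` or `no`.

Term 1: (((\g.(\h.(((\b.(\c.b)) h) g))) ((\b.(\c.b)) u)) ((\b.(\c.b)) w))
Term 2: (((\b.(\h.(((\g.(\c.g)) h) b))) ((\g.(\c.g)) u)) ((\g.(\c.g)) w))
Alpha-equivalence: compare structure up to binder renaming.
Result: True

Answer: yes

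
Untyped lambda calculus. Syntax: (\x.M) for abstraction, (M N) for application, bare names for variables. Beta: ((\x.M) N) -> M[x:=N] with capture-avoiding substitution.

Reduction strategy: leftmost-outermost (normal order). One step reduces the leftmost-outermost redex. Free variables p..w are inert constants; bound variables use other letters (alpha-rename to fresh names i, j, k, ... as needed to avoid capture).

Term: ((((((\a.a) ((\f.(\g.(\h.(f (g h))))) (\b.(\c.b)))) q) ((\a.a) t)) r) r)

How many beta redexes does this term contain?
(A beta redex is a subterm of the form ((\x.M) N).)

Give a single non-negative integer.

Answer: 3

Derivation:
Term: ((((((\a.a) ((\f.(\g.(\h.(f (g h))))) (\b.(\c.b)))) q) ((\a.a) t)) r) r)
  Redex: ((\a.a) ((\f.(\g.(\h.(f (g h))))) (\b.(\c.b))))
  Redex: ((\f.(\g.(\h.(f (g h))))) (\b.(\c.b)))
  Redex: ((\a.a) t)
Total redexes: 3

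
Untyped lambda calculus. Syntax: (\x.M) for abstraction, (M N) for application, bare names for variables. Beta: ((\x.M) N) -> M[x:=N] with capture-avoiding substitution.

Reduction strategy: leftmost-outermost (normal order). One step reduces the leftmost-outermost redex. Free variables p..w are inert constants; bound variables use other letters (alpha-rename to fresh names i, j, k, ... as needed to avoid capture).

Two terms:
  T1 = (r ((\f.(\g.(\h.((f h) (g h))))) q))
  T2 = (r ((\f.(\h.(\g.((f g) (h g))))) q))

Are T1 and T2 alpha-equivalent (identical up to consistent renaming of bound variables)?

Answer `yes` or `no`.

Answer: yes

Derivation:
Term 1: (r ((\f.(\g.(\h.((f h) (g h))))) q))
Term 2: (r ((\f.(\h.(\g.((f g) (h g))))) q))
Alpha-equivalence: compare structure up to binder renaming.
Result: True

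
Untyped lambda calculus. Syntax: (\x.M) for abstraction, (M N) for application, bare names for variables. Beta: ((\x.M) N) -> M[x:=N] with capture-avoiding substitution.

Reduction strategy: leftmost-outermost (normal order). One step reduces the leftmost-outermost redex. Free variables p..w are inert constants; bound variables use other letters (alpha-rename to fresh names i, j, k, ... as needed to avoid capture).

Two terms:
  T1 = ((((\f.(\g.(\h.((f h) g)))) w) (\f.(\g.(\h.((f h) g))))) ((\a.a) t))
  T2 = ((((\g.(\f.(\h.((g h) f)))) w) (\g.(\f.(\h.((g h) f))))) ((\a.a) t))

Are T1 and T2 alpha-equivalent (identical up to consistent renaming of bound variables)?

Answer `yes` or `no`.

Answer: yes

Derivation:
Term 1: ((((\f.(\g.(\h.((f h) g)))) w) (\f.(\g.(\h.((f h) g))))) ((\a.a) t))
Term 2: ((((\g.(\f.(\h.((g h) f)))) w) (\g.(\f.(\h.((g h) f))))) ((\a.a) t))
Alpha-equivalence: compare structure up to binder renaming.
Result: True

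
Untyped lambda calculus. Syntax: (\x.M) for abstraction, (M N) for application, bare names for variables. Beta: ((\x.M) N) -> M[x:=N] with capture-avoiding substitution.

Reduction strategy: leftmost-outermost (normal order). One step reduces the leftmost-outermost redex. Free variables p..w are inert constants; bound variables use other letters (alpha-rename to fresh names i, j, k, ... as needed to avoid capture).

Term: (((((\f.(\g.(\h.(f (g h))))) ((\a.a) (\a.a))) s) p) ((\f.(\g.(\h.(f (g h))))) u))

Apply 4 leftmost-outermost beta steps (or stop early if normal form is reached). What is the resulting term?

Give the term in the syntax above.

Step 0: (((((\f.(\g.(\h.(f (g h))))) ((\a.a) (\a.a))) s) p) ((\f.(\g.(\h.(f (g h))))) u))
Step 1: ((((\g.(\h.(((\a.a) (\a.a)) (g h)))) s) p) ((\f.(\g.(\h.(f (g h))))) u))
Step 2: (((\h.(((\a.a) (\a.a)) (s h))) p) ((\f.(\g.(\h.(f (g h))))) u))
Step 3: ((((\a.a) (\a.a)) (s p)) ((\f.(\g.(\h.(f (g h))))) u))
Step 4: (((\a.a) (s p)) ((\f.(\g.(\h.(f (g h))))) u))

Answer: (((\a.a) (s p)) ((\f.(\g.(\h.(f (g h))))) u))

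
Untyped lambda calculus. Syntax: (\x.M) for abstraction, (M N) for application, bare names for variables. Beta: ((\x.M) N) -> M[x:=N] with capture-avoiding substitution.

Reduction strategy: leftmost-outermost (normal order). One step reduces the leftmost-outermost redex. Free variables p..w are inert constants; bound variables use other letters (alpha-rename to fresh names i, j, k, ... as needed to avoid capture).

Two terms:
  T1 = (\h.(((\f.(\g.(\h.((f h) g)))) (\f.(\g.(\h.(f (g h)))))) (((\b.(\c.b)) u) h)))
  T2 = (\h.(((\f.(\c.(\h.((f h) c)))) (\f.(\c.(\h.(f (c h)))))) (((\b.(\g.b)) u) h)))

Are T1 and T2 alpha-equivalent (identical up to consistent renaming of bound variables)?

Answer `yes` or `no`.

Answer: yes

Derivation:
Term 1: (\h.(((\f.(\g.(\h.((f h) g)))) (\f.(\g.(\h.(f (g h)))))) (((\b.(\c.b)) u) h)))
Term 2: (\h.(((\f.(\c.(\h.((f h) c)))) (\f.(\c.(\h.(f (c h)))))) (((\b.(\g.b)) u) h)))
Alpha-equivalence: compare structure up to binder renaming.
Result: True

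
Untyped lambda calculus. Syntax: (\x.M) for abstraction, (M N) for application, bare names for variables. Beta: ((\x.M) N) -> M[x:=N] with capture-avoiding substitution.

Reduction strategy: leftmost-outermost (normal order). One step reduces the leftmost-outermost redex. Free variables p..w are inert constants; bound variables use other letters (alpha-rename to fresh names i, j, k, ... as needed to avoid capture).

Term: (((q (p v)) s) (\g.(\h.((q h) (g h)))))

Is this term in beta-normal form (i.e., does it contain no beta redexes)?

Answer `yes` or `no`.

Term: (((q (p v)) s) (\g.(\h.((q h) (g h)))))
No beta redexes found.

Answer: yes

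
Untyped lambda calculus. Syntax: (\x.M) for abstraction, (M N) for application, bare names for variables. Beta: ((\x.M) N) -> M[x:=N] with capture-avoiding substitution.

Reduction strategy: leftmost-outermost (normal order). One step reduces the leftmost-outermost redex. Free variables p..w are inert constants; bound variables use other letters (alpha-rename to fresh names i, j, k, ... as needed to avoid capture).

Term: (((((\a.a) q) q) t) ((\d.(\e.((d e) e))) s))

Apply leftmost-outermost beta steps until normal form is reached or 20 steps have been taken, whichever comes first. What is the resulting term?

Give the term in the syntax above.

Step 0: (((((\a.a) q) q) t) ((\d.(\e.((d e) e))) s))
Step 1: (((q q) t) ((\d.(\e.((d e) e))) s))
Step 2: (((q q) t) (\e.((s e) e)))

Answer: (((q q) t) (\e.((s e) e)))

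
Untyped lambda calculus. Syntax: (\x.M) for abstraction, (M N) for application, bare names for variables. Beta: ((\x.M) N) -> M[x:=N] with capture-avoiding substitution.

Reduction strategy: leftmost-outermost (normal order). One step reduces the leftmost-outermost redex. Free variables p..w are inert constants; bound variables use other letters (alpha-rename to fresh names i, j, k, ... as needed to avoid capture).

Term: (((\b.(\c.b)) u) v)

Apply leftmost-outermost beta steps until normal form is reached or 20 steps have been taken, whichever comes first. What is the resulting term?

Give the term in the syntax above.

Answer: u

Derivation:
Step 0: (((\b.(\c.b)) u) v)
Step 1: ((\c.u) v)
Step 2: u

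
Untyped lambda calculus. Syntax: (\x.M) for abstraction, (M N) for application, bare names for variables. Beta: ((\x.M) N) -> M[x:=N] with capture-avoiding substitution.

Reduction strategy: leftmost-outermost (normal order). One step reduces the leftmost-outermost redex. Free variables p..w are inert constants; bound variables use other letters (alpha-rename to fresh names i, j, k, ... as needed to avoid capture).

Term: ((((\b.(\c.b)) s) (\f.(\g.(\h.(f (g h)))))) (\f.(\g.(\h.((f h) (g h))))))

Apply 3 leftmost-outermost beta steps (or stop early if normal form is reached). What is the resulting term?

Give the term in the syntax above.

Answer: (s (\f.(\g.(\h.((f h) (g h))))))

Derivation:
Step 0: ((((\b.(\c.b)) s) (\f.(\g.(\h.(f (g h)))))) (\f.(\g.(\h.((f h) (g h))))))
Step 1: (((\c.s) (\f.(\g.(\h.(f (g h)))))) (\f.(\g.(\h.((f h) (g h))))))
Step 2: (s (\f.(\g.(\h.((f h) (g h))))))
Step 3: (normal form reached)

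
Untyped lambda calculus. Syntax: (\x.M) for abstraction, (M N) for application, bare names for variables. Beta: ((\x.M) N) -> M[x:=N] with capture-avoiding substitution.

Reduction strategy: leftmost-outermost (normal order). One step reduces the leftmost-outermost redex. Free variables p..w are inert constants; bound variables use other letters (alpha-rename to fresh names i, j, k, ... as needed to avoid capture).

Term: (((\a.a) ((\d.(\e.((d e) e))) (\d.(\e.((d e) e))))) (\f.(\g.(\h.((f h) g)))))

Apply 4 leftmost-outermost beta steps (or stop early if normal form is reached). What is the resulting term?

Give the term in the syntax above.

Answer: ((\e.(((\f.(\g.(\h.((f h) g)))) e) e)) (\f.(\g.(\h.((f h) g)))))

Derivation:
Step 0: (((\a.a) ((\d.(\e.((d e) e))) (\d.(\e.((d e) e))))) (\f.(\g.(\h.((f h) g)))))
Step 1: (((\d.(\e.((d e) e))) (\d.(\e.((d e) e)))) (\f.(\g.(\h.((f h) g)))))
Step 2: ((\e.(((\d.(\e.((d e) e))) e) e)) (\f.(\g.(\h.((f h) g)))))
Step 3: (((\d.(\e.((d e) e))) (\f.(\g.(\h.((f h) g))))) (\f.(\g.(\h.((f h) g)))))
Step 4: ((\e.(((\f.(\g.(\h.((f h) g)))) e) e)) (\f.(\g.(\h.((f h) g)))))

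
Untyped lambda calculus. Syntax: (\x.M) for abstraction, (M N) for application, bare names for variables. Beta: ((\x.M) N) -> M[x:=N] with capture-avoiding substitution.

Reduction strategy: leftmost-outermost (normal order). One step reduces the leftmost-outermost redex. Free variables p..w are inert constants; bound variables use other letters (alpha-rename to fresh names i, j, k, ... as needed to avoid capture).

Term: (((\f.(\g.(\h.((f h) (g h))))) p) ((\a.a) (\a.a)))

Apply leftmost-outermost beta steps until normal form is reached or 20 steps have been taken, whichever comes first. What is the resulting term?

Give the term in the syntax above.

Answer: (\h.((p h) h))

Derivation:
Step 0: (((\f.(\g.(\h.((f h) (g h))))) p) ((\a.a) (\a.a)))
Step 1: ((\g.(\h.((p h) (g h)))) ((\a.a) (\a.a)))
Step 2: (\h.((p h) (((\a.a) (\a.a)) h)))
Step 3: (\h.((p h) ((\a.a) h)))
Step 4: (\h.((p h) h))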